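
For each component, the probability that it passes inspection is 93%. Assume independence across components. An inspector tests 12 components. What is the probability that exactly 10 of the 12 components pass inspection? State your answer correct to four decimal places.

X ~ Binomial(n=12, p=0.93).
P(X=10) = C(12,10) · p^10 · (1−p)^2
= 66 · 0.48398 · 0.0049 = 0.156520

0.1565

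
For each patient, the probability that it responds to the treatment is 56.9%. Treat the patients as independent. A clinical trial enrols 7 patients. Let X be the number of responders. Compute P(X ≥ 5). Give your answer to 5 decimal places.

X ~ Binomial(7, 0.569); P(X ≥ 5) = Σ C(7,k) p^k (1−p)^(7−k) over k:
  k=5: C(7,5)·0.569^5·0.431^2 = 0.2326672
  k=6: C(7,6)·0.569^6·0.431^1 = 0.1023880
  k=7: C(7,7)·0.569^7·0.431^0 = 0.0193102
Total = 0.3543653

0.35437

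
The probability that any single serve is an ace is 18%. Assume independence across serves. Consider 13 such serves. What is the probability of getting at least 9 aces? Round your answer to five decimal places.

X ~ Binomial(13, 0.18); P(X ≥ 9) = Σ C(13,k) p^k (1−p)^(13−k) over k:
  k=9: C(13,9)·0.18^9·0.82^4 = 0.0000641
  k=10: C(13,10)·0.18^10·0.82^3 = 0.0000056
  k=11: C(13,11)·0.18^11·0.82^2 = 0.0000003
  k=12: C(13,12)·0.18^12·0.82^1 = 0.0000000
  k=13: C(13,13)·0.18^13·0.82^0 = 0.0000000
Total = 0.0000701

0.00007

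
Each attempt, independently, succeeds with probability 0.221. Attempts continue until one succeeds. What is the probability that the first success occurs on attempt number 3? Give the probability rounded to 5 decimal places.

0.13411

Geometric (trials to first success), p = 0.221.
P(Y = 3) = (1−p)^2 · p = 0.60684 · 0.221 = 0.1341119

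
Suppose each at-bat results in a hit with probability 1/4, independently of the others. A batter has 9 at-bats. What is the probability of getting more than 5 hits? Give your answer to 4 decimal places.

0.0100

X ~ Binomial(9, 0.25); P(X ≥ 6) = Σ C(9,k) p^k (1−p)^(9−k) over k:
  k=6: C(9,6)·0.25^6·0.75^3 = 0.008652
  k=7: C(9,7)·0.25^7·0.75^2 = 0.001236
  k=8: C(9,8)·0.25^8·0.75^1 = 0.000103
  k=9: C(9,9)·0.25^9·0.75^0 = 0.000004
Total = 0.009995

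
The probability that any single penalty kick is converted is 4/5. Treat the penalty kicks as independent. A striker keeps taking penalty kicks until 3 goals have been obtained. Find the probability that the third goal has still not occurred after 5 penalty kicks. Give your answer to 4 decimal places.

Needing more than 5 penalty kicks ⇔ fewer than 3 successes in the first 5. With X ~ Binomial(5, 0.80), P(Y > 5) = P(X ≤ 2).
  k=0: C(5,0)·0.80^0·0.20^5 = 0.000320
  k=1: C(5,1)·0.80^1·0.20^4 = 0.006400
  k=2: C(5,2)·0.80^2·0.20^3 = 0.051200
P(X ≤ 2) = 0.057920

0.0579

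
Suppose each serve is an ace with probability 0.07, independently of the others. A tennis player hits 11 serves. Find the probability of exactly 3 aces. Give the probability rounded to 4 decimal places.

0.0317

X ~ Binomial(n=11, p=0.07).
P(X=3) = C(11,3) · p^3 · (1−p)^8
= 165 · 0.000343 · 0.55958 = 0.031670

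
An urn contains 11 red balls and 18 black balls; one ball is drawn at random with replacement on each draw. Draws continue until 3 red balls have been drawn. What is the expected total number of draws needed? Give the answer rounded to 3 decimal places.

7.909

Y = total draws until the third success; negative binomial with r=3, p=0.379310.
E[Y] = r / p = 3 / 0.379310 = 7.90909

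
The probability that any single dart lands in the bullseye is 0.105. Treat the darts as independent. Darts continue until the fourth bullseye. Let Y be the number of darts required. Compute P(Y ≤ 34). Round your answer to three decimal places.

0.485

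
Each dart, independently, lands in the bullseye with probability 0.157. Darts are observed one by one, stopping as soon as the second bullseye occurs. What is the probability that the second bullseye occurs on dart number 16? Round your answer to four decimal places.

0.0338

Y = trial on which the second success occurs; negative binomial, r=2, p=0.157.
P(Y=16) = C(15,1) · p^2 · (1−p)^14
= 15 · 0.024649 · 0.091535 = 0.033844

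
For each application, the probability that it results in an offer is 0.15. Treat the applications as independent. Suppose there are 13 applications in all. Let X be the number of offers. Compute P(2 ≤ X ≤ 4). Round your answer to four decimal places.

0.5676

X ~ Binomial(13, 0.15); P(2 ≤ X ≤ 4) = Σ C(13,k) p^k (1−p)^(13−k) over k:
  k=2: C(13,2)·0.15^2·0.85^11 = 0.293687
  k=3: C(13,3)·0.15^3·0.85^10 = 0.190033
  k=4: C(13,4)·0.15^4·0.85^9 = 0.083838
Total = 0.567559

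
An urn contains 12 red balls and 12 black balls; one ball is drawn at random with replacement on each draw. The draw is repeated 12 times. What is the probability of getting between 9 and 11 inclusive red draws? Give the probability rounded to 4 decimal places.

0.0728

X ~ Binomial(12, 0.50); P(9 ≤ X ≤ 11) = Σ C(12,k) p^k (1−p)^(12−k) over k:
  k=9: C(12,9)·0.50^9·0.50^3 = 0.053711
  k=10: C(12,10)·0.50^10·0.50^2 = 0.016113
  k=11: C(12,11)·0.50^11·0.50^1 = 0.002930
Total = 0.072754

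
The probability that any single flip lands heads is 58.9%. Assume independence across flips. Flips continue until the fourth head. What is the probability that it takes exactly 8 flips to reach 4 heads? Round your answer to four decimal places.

0.1202

Y = trial on which the fourth success occurs; negative binomial, r=4, p=0.589.
P(Y=8) = C(7,3) · p^4 · (1−p)^4
= 35 · 0.12035 · 0.028534 = 0.120198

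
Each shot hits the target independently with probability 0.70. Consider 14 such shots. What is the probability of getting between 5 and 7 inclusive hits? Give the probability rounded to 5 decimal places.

0.09162

X ~ Binomial(14, 0.70); P(5 ≤ X ≤ 7) = Σ C(14,k) p^k (1−p)^(14−k) over k:
  k=5: C(14,5)·0.70^5·0.30^9 = 0.0066229
  k=6: C(14,6)·0.70^6·0.30^8 = 0.0231800
  k=7: C(14,7)·0.70^7·0.30^7 = 0.0618134
Total = 0.0916162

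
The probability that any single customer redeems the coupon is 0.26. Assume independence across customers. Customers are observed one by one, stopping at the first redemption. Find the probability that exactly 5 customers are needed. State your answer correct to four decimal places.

Geometric (trials to first success), p = 0.26.
P(Y = 5) = (1−p)^4 · p = 0.29987 · 0.26 = 0.077965

0.0780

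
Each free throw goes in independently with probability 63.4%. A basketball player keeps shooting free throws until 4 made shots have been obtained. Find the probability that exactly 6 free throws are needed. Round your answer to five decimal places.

0.21643

Y = trial on which the fourth success occurs; negative binomial, r=4, p=0.634.
P(Y=6) = C(5,3) · p^4 · (1−p)^2
= 10 · 0.16157 · 0.13396 = 0.2164309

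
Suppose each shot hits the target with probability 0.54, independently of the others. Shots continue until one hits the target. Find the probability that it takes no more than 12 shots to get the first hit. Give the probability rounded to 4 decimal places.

Y = number of shots to the first success; geometric, p = 0.54.
P(Y ≤ 12) = 1 − (1−p)^12 = 1 − 0.000090 = 0.999910

0.9999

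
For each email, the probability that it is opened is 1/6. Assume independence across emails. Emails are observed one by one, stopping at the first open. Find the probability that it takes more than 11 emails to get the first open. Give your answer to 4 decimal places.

0.1346

Y = number of emails to the first success; geometric, p = 0.166667.
P(Y > 11) = P(first 11 all fail) = (1−p)^11 = 0.134588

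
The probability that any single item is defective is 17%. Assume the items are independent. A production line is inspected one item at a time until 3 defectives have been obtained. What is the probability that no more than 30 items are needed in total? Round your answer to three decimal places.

0.905

Finishing within 30 items ⇔ at least 3 successes in the first 30. With X ~ Binomial(30, 0.17), P(Y ≤ 30) = 1 − P(X ≤ 2).
  k=0: C(30,0)·0.17^0·0.83^30 = 0.00374
  k=1: C(30,1)·0.17^1·0.83^29 = 0.02295
  k=2: C(30,2)·0.17^2·0.83^28 = 0.06817
1 − 0.09486 = 0.90514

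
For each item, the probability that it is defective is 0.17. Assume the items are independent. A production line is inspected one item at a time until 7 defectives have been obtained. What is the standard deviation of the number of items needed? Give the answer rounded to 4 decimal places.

Y = total items until the seventh success; negative binomial with r=7, p=0.17.
SD(Y) = √[r(1−p)/p²] = √(201.038062) = 14.178789

14.1788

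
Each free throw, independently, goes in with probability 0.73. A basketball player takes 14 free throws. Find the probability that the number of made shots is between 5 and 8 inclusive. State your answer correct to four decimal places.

0.1495

X ~ Binomial(14, 0.73); P(5 ≤ X ≤ 8) = Σ C(14,k) p^k (1−p)^(14−k) over k:
  k=5: C(14,5)·0.73^5·0.27^9 = 0.003165
  k=6: C(14,6)·0.73^6·0.27^8 = 0.012835
  k=7: C(14,7)·0.73^7·0.27^7 = 0.039660
  k=8: C(14,8)·0.73^8·0.27^6 = 0.093825
Total = 0.149486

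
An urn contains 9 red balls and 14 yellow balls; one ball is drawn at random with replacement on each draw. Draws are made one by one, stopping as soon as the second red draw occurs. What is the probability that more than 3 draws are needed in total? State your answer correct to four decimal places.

Needing more than 3 draws ⇔ fewer than 2 successes in the first 3. With X ~ Binomial(3, 0.391304), P(Y > 3) = P(X ≤ 1).
  k=0: C(3,0)·0.391304^0·0.608696^3 = 0.225528
  k=1: C(3,1)·0.391304^1·0.608696^2 = 0.434947
P(X ≤ 1) = 0.660475

0.6605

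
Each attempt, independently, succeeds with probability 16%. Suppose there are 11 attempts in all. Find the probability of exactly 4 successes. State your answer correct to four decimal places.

0.0638

X ~ Binomial(n=11, p=0.16).
P(X=4) = C(11,4) · p^4 · (1−p)^7
= 330 · 0.00065536 · 0.29509 = 0.063819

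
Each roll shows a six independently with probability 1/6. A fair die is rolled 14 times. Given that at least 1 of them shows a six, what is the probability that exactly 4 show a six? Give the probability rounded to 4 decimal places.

0.1353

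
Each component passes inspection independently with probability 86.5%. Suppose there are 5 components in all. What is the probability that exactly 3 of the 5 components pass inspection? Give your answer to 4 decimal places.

X ~ Binomial(n=5, p=0.865).
P(X=3) = C(5,3) · p^3 · (1−p)^2
= 10 · 0.64721 · 0.018225 = 0.117955

0.1180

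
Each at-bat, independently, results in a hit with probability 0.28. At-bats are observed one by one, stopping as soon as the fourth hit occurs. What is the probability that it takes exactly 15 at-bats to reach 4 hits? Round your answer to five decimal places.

Y = trial on which the fourth success occurs; negative binomial, r=4, p=0.28.
P(Y=15) = C(14,3) · p^4 · (1−p)^11
= 364 · 0.0061466 · 0.026956 = 0.0603102

0.06031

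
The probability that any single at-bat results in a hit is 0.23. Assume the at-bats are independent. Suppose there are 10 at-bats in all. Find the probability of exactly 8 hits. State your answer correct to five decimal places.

0.00021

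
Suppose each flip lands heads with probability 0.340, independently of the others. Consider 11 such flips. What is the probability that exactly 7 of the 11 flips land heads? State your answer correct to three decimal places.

0.033

X ~ Binomial(n=11, p=0.34).
P(X=7) = C(11,7) · p^7 · (1−p)^4
= 330 · 0.00052523 · 0.18975 = 0.03289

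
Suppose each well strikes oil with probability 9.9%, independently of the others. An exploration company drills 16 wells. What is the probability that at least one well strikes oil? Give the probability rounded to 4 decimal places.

P(at least one) = 1 − P(none) = 1 − (1 − 0.099)^16
= 1 − 0.188624 = 0.811376

0.8114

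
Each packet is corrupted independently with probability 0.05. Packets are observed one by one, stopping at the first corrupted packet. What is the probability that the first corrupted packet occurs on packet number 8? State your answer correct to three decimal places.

0.035

Geometric (trials to first success), p = 0.05.
P(Y = 8) = (1−p)^7 · p = 0.69834 · 0.05 = 0.03492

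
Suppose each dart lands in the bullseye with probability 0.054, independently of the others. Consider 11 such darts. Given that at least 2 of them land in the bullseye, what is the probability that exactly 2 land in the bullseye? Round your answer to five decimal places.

X ~ Binomial(11, 0.054). Want P(X=2 | X≥2) = P(X=2) / P(X≥2).
P(X=2) = C(11,2)·0.054^2·0.946^9 = 0.0973129
P(X≥2) = 1 − 0.5430033 − 0.3409556 = 0.1160411
Ratio = 0.0973129 / 0.1160411 = 0.8386074

0.83861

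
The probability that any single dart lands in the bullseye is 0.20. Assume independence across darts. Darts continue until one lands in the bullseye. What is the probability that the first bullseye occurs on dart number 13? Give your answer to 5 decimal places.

Geometric (trials to first success), p = 0.20.
P(Y = 13) = (1−p)^12 · p = 0.068719 · 0.20 = 0.0137439

0.01374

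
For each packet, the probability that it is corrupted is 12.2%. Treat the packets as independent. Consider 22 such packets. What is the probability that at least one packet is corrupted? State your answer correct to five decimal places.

0.94287

P(at least one) = 1 − P(none) = 1 − (1 − 0.122)^22
= 1 − 0.0571320 = 0.9428680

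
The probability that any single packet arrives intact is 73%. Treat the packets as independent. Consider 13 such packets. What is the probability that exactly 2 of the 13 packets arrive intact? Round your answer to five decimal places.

0.00002

X ~ Binomial(n=13, p=0.73).
P(X=2) = C(13,2) · p^2 · (1−p)^11
= 78 · 0.5329 · 5.5591e-07 = 0.0000231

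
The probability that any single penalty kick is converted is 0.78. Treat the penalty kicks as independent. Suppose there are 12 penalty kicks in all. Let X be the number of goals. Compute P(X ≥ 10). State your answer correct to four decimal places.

X ~ Binomial(12, 0.78); P(X ≥ 10) = Σ C(12,k) p^k (1−p)^(12−k) over k:
  k=10: C(12,10)·0.78^10·0.22^2 = 0.266278
  k=11: C(12,11)·0.78^11·0.22^1 = 0.171650
  k=12: C(12,12)·0.78^12·0.22^0 = 0.050715
Total = 0.488643

0.4886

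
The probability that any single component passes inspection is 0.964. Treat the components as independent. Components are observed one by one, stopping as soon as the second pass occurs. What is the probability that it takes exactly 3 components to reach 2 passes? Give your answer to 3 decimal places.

0.067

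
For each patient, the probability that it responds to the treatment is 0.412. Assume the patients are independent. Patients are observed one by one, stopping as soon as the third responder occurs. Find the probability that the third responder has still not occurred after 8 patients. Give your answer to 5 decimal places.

0.29082

Needing more than 8 patients ⇔ fewer than 3 successes in the first 8. With X ~ Binomial(8, 0.412), P(Y > 8) = P(X ≤ 2).
  k=0: C(8,0)·0.412^0·0.588^8 = 0.0142896
  k=1: C(8,1)·0.412^1·0.588^7 = 0.0800993
  k=2: C(8,2)·0.412^2·0.588^6 = 0.1964339
P(X ≤ 2) = 0.2908227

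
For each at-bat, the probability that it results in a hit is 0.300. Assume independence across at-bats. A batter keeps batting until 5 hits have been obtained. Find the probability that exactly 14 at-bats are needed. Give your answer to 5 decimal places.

0.07011

Y = trial on which the fifth success occurs; negative binomial, r=5, p=0.30.
P(Y=14) = C(13,4) · p^5 · (1−p)^9
= 715 · 0.00243 · 0.040354 = 0.0701124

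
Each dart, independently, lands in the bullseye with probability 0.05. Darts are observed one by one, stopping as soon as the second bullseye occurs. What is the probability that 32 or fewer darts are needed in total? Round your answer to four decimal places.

0.4800

Finishing within 32 darts ⇔ at least 2 successes in the first 32. With X ~ Binomial(32, 0.05), P(Y ≤ 32) = 1 − P(X ≤ 1).
  k=0: C(32,0)·0.05^0·0.95^32 = 0.193711
  k=1: C(32,1)·0.05^1·0.95^31 = 0.326251
1 − 0.519962 = 0.480038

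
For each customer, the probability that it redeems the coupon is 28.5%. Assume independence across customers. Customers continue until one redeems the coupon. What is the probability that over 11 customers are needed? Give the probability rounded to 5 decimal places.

Y = number of customers to the first success; geometric, p = 0.285.
P(Y > 11) = P(first 11 all fail) = (1−p)^11 = 0.0249670

0.02497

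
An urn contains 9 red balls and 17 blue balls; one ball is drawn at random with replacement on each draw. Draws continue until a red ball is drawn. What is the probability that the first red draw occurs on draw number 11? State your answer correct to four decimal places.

Geometric (trials to first success), p = 0.346154.
P(Y = 11) = (1−p)^10 · p = 0.014281 · 0.346154 = 0.004943

0.0049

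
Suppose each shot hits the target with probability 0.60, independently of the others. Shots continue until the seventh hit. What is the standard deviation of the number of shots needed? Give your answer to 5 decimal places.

Y = total shots until the seventh success; negative binomial with r=7, p=0.60.
SD(Y) = √[r(1−p)/p²] = √(7.7777778) = 2.7888668

2.78887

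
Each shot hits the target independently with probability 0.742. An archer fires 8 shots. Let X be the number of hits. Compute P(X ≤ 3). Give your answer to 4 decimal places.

0.0312

X ~ Binomial(8, 0.742); P(X ≤ 3) = Σ C(8,k) p^k (1−p)^(8−k) over k:
  k=0: C(8,0)·0.742^0·0.258^8 = 0.000020
  k=1: C(8,1)·0.742^1·0.258^7 = 0.000452
  k=2: C(8,2)·0.742^2·0.258^6 = 0.004547
  k=3: C(8,3)·0.742^3·0.258^5 = 0.026152
Total = 0.031169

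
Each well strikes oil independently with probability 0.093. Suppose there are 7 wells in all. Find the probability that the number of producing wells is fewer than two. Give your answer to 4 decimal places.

0.8674

X ~ Binomial(7, 0.093); P(X ≤ 1) = Σ C(7,k) p^k (1−p)^(7−k) over k:
  k=0: C(7,0)·0.093^0·0.907^7 = 0.504953
  k=1: C(7,1)·0.093^1·0.907^6 = 0.362430
Total = 0.867384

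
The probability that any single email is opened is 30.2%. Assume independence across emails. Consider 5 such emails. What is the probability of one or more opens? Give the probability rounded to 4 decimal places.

0.8343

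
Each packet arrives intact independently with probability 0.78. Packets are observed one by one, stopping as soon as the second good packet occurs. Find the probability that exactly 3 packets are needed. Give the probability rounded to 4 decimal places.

Y = trial on which the second success occurs; negative binomial, r=2, p=0.78.
P(Y=3) = C(2,1) · p^2 · (1−p)^1
= 2 · 0.6084 · 0.22 = 0.267696

0.2677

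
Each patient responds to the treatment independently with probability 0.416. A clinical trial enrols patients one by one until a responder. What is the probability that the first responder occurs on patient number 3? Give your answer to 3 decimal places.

0.142

Geometric (trials to first success), p = 0.416.
P(Y = 3) = (1−p)^2 · p = 0.34106 · 0.416 = 0.14188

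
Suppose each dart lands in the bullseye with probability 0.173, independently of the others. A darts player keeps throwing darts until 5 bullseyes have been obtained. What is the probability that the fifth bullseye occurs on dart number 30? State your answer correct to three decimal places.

0.032

Y = trial on which the fifth success occurs; negative binomial, r=5, p=0.173.
P(Y=30) = C(29,4) · p^5 · (1−p)^25
= 23751 · 0.00015496 · 0.0086624 = 0.03188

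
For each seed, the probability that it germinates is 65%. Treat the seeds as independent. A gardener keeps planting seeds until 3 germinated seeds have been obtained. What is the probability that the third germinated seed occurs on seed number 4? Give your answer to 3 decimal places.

Y = trial on which the third success occurs; negative binomial, r=3, p=0.65.
P(Y=4) = C(3,2) · p^3 · (1−p)^1
= 3 · 0.27463 · 0.35 = 0.28836

0.288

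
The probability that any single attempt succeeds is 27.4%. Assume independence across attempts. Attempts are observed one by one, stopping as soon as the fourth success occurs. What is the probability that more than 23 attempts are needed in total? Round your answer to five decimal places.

0.08923

Needing more than 23 attempts ⇔ fewer than 4 successes in the first 23. With X ~ Binomial(23, 0.274), P(Y > 23) = P(X ≤ 3).
  k=0: C(23,0)·0.274^0·0.726^23 = 0.0006332
  k=1: C(23,1)·0.274^1·0.726^22 = 0.0054965
  k=2: C(23,2)·0.274^2·0.726^21 = 0.0228187
  k=3: C(23,3)·0.274^3·0.726^20 = 0.0602841
P(X ≤ 3) = 0.0892324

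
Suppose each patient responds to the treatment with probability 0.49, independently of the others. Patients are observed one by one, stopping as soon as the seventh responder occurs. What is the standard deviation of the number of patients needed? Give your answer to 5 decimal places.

3.85601

Y = total patients until the seventh success; negative binomial with r=7, p=0.49.
SD(Y) = √[r(1−p)/p²] = √(14.8688047) = 3.8560089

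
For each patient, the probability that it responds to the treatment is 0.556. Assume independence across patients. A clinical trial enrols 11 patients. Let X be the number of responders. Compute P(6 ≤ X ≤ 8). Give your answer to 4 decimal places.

X ~ Binomial(11, 0.556); P(6 ≤ X ≤ 8) = Σ C(11,k) p^k (1−p)^(11−k) over k:
  k=6: C(11,6)·0.556^6·0.444^5 = 0.235508
  k=7: C(11,7)·0.556^7·0.444^4 = 0.210654
  k=8: C(11,8)·0.556^8·0.444^3 = 0.131896
Total = 0.578058

0.5781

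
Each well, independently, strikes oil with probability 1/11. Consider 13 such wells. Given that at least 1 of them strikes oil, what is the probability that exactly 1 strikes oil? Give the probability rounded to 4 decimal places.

X ~ Binomial(13, 0.090909). Want P(X=1 | X≥1) = P(X=1) / P(X≥1).
P(X=1) = C(13,1)·0.090909^1·0.909091^12 = 0.376564
P(X≥1) = 1 − 0.289664 = 0.710336
Ratio = 0.376564 / 0.710336 = 0.530121

0.5301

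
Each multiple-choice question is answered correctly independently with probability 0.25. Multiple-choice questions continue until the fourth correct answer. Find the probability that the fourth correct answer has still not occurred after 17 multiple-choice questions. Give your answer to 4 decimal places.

0.3530

Needing more than 17 multiple-choice questions ⇔ fewer than 4 successes in the first 17. With X ~ Binomial(17, 0.25), P(Y > 17) = P(X ≤ 3).
  k=0: C(17,0)·0.25^0·0.75^17 = 0.007517
  k=1: C(17,1)·0.25^1·0.75^16 = 0.042596
  k=2: C(17,2)·0.25^2·0.75^15 = 0.113589
  k=3: C(17,3)·0.25^3·0.75^14 = 0.189316
P(X ≤ 3) = 0.353018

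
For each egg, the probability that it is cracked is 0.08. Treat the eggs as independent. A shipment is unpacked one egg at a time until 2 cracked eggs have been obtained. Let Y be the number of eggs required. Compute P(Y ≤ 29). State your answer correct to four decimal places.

0.6862

Finishing within 29 eggs ⇔ at least 2 successes in the first 29. With X ~ Binomial(29, 0.08), P(Y ≤ 29) = 1 − P(X ≤ 1).
  k=0: C(29,0)·0.08^0·0.92^29 = 0.089094
  k=1: C(29,1)·0.08^1·0.92^28 = 0.224671
1 − 0.313765 = 0.686235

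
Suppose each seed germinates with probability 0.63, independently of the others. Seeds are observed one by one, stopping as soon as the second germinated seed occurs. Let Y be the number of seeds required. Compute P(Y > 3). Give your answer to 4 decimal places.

Needing more than 3 seeds ⇔ fewer than 2 successes in the first 3. With X ~ Binomial(3, 0.63), P(Y > 3) = P(X ≤ 1).
  k=0: C(3,0)·0.63^0·0.37^3 = 0.050653
  k=1: C(3,1)·0.63^1·0.37^2 = 0.258741
P(X ≤ 1) = 0.309394

0.3094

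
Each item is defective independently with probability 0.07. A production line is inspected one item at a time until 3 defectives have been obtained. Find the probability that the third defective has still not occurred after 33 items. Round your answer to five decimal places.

0.59046

Needing more than 33 items ⇔ fewer than 3 successes in the first 33. With X ~ Binomial(33, 0.07), P(Y > 33) = P(X ≤ 2).
  k=0: C(33,0)·0.07^0·0.93^33 = 0.0911879
  k=1: C(33,1)·0.07^1·0.93^32 = 0.2264990
  k=2: C(33,2)·0.07^2·0.93^31 = 0.2727730
P(X ≤ 2) = 0.5904600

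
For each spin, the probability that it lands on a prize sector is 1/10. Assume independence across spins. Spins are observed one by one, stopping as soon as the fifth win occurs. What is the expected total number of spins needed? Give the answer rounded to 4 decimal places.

Y = total spins until the fifth success; negative binomial with r=5, p=0.10.
E[Y] = r / p = 5 / 0.10 = 50.000000

50.0000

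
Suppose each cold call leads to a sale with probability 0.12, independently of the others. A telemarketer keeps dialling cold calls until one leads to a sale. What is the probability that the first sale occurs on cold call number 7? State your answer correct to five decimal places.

0.05573

Geometric (trials to first success), p = 0.12.
P(Y = 7) = (1−p)^6 · p = 0.4644 · 0.12 = 0.0557285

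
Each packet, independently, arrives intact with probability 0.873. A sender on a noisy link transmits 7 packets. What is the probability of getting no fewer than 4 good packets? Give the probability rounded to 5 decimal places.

0.99339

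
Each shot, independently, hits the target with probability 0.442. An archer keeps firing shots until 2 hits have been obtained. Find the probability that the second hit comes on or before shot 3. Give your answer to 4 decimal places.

0.4134

Finishing within 3 shots ⇔ at least 2 successes in the first 3. With X ~ Binomial(3, 0.442), P(Y ≤ 3) = 1 − P(X ≤ 1).
  k=0: C(3,0)·0.442^0·0.558^3 = 0.173741
  k=1: C(3,1)·0.442^1·0.558^2 = 0.412869
1 − 0.586610 = 0.413390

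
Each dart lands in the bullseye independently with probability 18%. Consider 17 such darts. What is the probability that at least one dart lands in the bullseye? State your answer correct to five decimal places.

0.96574

P(at least one) = 1 − P(none) = 1 − (1 − 0.18)^17
= 1 − 0.0342638 = 0.9657362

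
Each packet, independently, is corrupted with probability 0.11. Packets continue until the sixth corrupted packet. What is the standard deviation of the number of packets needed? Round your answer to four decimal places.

Y = total packets until the sixth success; negative binomial with r=6, p=0.11.
SD(Y) = √[r(1−p)/p²] = √(441.322314) = 21.007673

21.0077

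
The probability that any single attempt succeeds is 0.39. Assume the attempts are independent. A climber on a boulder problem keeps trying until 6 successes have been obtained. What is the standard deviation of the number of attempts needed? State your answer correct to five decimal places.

Y = total attempts until the sixth success; negative binomial with r=6, p=0.39.
SD(Y) = √[r(1−p)/p²] = √(24.0631164) = 4.9054170

4.90542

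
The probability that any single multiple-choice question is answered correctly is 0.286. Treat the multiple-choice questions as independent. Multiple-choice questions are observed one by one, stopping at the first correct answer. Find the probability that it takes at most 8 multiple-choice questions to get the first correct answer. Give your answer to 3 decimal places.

0.932

Y = number of multiple-choice questions to the first success; geometric, p = 0.286.
P(Y ≤ 8) = 1 − (1−p)^8 = 1 − 0.06754 = 0.93246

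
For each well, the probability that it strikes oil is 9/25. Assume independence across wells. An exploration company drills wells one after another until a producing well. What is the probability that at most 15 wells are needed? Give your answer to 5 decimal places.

0.99876

Y = number of wells to the first success; geometric, p = 0.36.
P(Y ≤ 15) = 1 − (1−p)^15 = 1 − 0.0012379 = 0.9987621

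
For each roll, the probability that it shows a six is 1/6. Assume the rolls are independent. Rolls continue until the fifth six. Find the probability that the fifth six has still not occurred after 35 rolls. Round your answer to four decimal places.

Needing more than 35 rolls ⇔ fewer than 5 successes in the first 35. With X ~ Binomial(35, 0.166667), P(Y > 35) = P(X ≤ 4).
  k=0: C(35,0)·0.166667^0·0.833333^35 = 0.001693
  k=1: C(35,1)·0.166667^1·0.833333^34 = 0.011851
  k=2: C(35,2)·0.166667^2·0.833333^33 = 0.040293
  k=3: C(35,3)·0.166667^3·0.833333^32 = 0.088645
  k=4: C(35,4)·0.166667^4·0.833333^31 = 0.141833
P(X ≤ 4) = 0.284315

0.2843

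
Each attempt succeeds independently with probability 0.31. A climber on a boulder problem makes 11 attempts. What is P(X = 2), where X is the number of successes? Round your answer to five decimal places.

0.18738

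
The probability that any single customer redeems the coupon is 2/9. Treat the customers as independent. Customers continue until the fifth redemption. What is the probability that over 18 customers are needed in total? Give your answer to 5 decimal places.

0.62987

Needing more than 18 customers ⇔ fewer than 5 successes in the first 18. With X ~ Binomial(18, 0.222222), P(Y > 18) = P(X ≤ 4).
  k=0: C(18,0)·0.222222^0·0.777778^18 = 0.0108492
  k=1: C(18,1)·0.222222^1·0.777778^17 = 0.0557961
  k=2: C(18,2)·0.222222^2·0.777778^16 = 0.1355049
  k=3: C(18,3)·0.222222^3·0.777778^15 = 0.2064836
  k=4: C(18,4)·0.222222^4·0.777778^14 = 0.2212324
P(X ≤ 4) = 0.6298663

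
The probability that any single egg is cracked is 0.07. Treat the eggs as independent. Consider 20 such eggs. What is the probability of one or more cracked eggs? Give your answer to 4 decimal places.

P(at least one) = 1 − P(none) = 1 − (1 − 0.07)^20
= 1 − 0.234239 = 0.765761

0.7658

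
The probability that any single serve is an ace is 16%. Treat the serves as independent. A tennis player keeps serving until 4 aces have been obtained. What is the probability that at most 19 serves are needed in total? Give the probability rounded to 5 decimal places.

0.36199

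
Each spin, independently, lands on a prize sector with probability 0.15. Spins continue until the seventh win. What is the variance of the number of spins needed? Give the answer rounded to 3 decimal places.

Y = total spins until the seventh success; negative binomial with r=7, p=0.15.
Var(Y) = r(1−p)/p² = 7·0.85 / 0.15² = 264.44444

264.444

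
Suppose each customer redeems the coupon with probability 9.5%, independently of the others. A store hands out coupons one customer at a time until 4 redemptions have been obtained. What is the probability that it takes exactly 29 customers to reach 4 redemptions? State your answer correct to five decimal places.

0.02200

Y = trial on which the fourth success occurs; negative binomial, r=4, p=0.095.
P(Y=29) = C(28,3) · p^4 · (1−p)^25
= 3276 · 8.1451e-05 · 0.082455 = 0.0220015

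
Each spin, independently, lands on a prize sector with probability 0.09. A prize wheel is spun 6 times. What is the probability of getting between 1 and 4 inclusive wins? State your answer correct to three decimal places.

0.432

X ~ Binomial(6, 0.09); P(1 ≤ X ≤ 4) = Σ C(6,k) p^k (1−p)^(6−k) over k:
  k=1: C(6,1)·0.09^1·0.91^5 = 0.33698
  k=2: C(6,2)·0.09^2·0.91^4 = 0.08332
  k=3: C(6,3)·0.09^3·0.91^3 = 0.01099
  k=4: C(6,4)·0.09^4·0.91^2 = 0.00081
Total = 0.43210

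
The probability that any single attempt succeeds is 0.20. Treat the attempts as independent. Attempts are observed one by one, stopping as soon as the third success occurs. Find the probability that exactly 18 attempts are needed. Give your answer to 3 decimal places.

Y = trial on which the third success occurs; negative binomial, r=3, p=0.20.
P(Y=18) = C(17,2) · p^3 · (1−p)^15
= 136 · 0.008 · 0.035184 = 0.03828

0.038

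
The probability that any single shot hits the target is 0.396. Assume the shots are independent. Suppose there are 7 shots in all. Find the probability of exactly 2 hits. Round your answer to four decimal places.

X ~ Binomial(n=7, p=0.396).
P(X=2) = C(7,2) · p^2 · (1−p)^5
= 21 · 0.15682 · 0.080387 = 0.264725

0.2647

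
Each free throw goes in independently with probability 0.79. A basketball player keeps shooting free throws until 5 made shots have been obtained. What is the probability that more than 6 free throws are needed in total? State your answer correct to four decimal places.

0.3692

Needing more than 6 free throws ⇔ fewer than 5 successes in the first 6. With X ~ Binomial(6, 0.79), P(Y > 6) = P(X ≤ 4).
  k=0: C(6,0)·0.79^0·0.21^6 = 0.000086
  k=1: C(6,1)·0.79^1·0.21^5 = 0.001936
  k=2: C(6,2)·0.79^2·0.21^4 = 0.018206
  k=3: C(6,3)·0.79^3·0.21^3 = 0.091321
  k=4: C(6,4)·0.79^4·0.21^2 = 0.257655
P(X ≤ 4) = 0.369203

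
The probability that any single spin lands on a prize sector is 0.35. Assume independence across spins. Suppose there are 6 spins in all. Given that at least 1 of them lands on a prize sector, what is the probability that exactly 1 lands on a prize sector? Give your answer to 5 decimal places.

0.26354

X ~ Binomial(6, 0.35). Want P(X=1 | X≥1) = P(X=1) / P(X≥1).
P(X=1) = C(6,1)·0.35^1·0.65^5 = 0.2436610
P(X≥1) = 1 − 0.0754189 = 0.9245811
Ratio = 0.2436610 / 0.9245811 = 0.2635367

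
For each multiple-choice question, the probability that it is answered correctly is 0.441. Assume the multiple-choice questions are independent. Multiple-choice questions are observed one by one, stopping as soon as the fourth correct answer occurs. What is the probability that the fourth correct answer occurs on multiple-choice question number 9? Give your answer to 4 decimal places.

0.1156

Y = trial on which the fourth success occurs; negative binomial, r=4, p=0.441.
P(Y=9) = C(8,3) · p^4 · (1−p)^5
= 56 · 0.037823 · 0.054583 = 0.115612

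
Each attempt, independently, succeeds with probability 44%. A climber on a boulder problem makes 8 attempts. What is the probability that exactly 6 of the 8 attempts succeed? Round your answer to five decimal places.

0.06372

X ~ Binomial(n=8, p=0.44).
P(X=6) = C(8,6) · p^6 · (1−p)^2
= 28 · 0.0072563 · 0.3136 = 0.0637162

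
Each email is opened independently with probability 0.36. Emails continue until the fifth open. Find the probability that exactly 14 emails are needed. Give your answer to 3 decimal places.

0.078

Y = trial on which the fifth success occurs; negative binomial, r=5, p=0.36.
P(Y=14) = C(13,4) · p^5 · (1−p)^9
= 715 · 0.0060466 · 0.018014 = 0.07788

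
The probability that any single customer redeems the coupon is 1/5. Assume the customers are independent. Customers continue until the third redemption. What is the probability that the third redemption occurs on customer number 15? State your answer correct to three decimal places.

0.050

Y = trial on which the third success occurs; negative binomial, r=3, p=0.20.
P(Y=15) = C(14,2) · p^3 · (1−p)^12
= 91 · 0.008 · 0.068719 = 0.05003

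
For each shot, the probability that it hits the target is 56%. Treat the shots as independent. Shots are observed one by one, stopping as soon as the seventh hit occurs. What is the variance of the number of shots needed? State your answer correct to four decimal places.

9.8214

Y = total shots until the seventh success; negative binomial with r=7, p=0.56.
Var(Y) = r(1−p)/p² = 7·0.44 / 0.56² = 9.821429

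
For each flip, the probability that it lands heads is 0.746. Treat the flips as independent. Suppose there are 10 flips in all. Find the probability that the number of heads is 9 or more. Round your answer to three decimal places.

X ~ Binomial(10, 0.746); P(X ≥ 9) = Σ C(10,k) p^k (1−p)^(10−k) over k:
  k=9: C(10,9)·0.746^9·0.254^1 = 0.18175
  k=10: C(10,10)·0.746^10·0.254^0 = 0.05338
Total = 0.23513

0.235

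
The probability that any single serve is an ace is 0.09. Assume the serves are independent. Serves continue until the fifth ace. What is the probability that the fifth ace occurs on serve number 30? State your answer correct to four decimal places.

0.0133

Y = trial on which the fifth success occurs; negative binomial, r=5, p=0.09.
P(Y=30) = C(29,4) · p^5 · (1−p)^25
= 23751 · 5.9049e-06 · 0.094631 = 0.013272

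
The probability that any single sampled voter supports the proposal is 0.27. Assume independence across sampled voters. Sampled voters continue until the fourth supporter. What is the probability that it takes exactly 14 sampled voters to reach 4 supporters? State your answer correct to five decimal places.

0.06532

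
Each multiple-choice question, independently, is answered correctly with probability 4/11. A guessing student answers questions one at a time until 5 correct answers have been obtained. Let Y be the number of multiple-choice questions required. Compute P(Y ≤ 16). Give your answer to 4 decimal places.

0.7484

Finishing within 16 multiple-choice questions ⇔ at least 5 successes in the first 16. With X ~ Binomial(16, 0.363636), P(Y ≤ 16) = 1 − P(X ≤ 4).
  k=0: C(16,0)·0.363636^0·0.636364^16 = 0.000723
  k=1: C(16,1)·0.363636^1·0.636364^15 = 0.006613
  k=2: C(16,2)·0.363636^2·0.636364^14 = 0.028339
  k=3: C(16,3)·0.363636^3·0.636364^13 = 0.075572
  k=4: C(16,4)·0.363636^4·0.636364^12 = 0.140348
1 − 0.251595 = 0.748405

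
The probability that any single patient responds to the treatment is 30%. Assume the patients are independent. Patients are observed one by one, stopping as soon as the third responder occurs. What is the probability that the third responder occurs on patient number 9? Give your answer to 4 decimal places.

0.0889

Y = trial on which the third success occurs; negative binomial, r=3, p=0.30.
P(Y=9) = C(8,2) · p^3 · (1−p)^6
= 28 · 0.027 · 0.11765 = 0.088943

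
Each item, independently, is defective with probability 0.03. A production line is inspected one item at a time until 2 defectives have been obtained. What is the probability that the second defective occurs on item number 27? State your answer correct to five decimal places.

Y = trial on which the second success occurs; negative binomial, r=2, p=0.03.
P(Y=27) = C(26,1) · p^2 · (1−p)^25
= 26 · 0.0009 · 0.46697 = 0.0109272

0.01093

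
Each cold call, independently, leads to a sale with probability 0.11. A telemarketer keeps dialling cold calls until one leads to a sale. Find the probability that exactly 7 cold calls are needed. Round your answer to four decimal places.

Geometric (trials to first success), p = 0.11.
P(Y = 7) = (1−p)^6 · p = 0.49698 · 0.11 = 0.054668

0.0547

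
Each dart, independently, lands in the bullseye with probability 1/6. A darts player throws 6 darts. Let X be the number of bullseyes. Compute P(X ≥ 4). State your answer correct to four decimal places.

X ~ Binomial(6, 0.166667); P(X ≥ 4) = Σ C(6,k) p^k (1−p)^(6−k) over k:
  k=4: C(6,4)·0.166667^4·0.833333^2 = 0.008038
  k=5: C(6,5)·0.166667^5·0.833333^1 = 0.000643
  k=6: C(6,6)·0.166667^6·0.833333^0 = 0.000021
Total = 0.008702

0.0087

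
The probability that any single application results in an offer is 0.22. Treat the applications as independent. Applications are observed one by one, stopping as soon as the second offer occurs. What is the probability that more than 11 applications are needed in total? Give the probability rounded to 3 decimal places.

Needing more than 11 applications ⇔ fewer than 2 successes in the first 11. With X ~ Binomial(11, 0.22), P(Y > 11) = P(X ≤ 1).
  k=0: C(11,0)·0.22^0·0.78^11 = 0.06502
  k=1: C(11,1)·0.22^1·0.78^10 = 0.20173
P(X ≤ 1) = 0.26674

0.267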